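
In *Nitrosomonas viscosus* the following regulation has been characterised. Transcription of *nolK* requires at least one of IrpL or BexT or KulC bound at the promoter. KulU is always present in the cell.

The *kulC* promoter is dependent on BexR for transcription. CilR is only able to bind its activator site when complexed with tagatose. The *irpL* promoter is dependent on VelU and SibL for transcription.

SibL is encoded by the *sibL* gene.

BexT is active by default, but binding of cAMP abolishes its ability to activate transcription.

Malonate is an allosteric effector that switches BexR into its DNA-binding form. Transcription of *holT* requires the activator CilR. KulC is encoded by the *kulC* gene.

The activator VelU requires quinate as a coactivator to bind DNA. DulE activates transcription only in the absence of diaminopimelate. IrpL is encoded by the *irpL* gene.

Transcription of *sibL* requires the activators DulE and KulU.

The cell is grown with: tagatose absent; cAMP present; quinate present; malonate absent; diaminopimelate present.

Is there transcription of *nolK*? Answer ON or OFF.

Quinate is present, so VelU is active.
Diaminopimelate is present, so DulE is inactive.
KulU is produced constitutively and is active.
Required activator DulE is absent, so *sibL* is not transcribed.
So SibL is not produced.
Required activator SibL is absent, so *irpL* is not transcribed.
So IrpL is not produced.
cAMP is present, so BexT is inactive.
Malonate is absent, so BexR is inactive.
Required activator BexR is absent, so *kulC* is not transcribed.
So KulC is not produced.
No activator is available at the *nolK* promoter, so *nolK* is not transcribed.

OFF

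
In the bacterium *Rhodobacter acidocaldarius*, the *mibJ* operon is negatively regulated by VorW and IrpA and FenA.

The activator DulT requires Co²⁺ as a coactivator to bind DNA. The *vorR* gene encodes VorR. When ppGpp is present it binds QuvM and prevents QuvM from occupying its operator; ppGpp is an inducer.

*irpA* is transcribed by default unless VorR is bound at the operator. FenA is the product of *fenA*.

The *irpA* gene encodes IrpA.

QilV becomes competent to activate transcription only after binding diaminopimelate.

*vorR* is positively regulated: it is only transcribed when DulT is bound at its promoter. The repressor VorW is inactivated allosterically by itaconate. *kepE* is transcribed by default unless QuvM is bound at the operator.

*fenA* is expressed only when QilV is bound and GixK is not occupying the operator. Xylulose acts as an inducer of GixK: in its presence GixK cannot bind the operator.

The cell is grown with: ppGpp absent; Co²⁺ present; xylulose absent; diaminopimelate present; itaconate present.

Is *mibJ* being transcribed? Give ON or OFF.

ON

Itaconate is present, so VorW is inactive.
Co²⁺ is present, so DulT is active.
No repressor is bound and DulT is active, so *vorR* is transcribed.
So VorR is produced and active.
With repressor VorR bound, *irpA* is not transcribed.
So IrpA is not produced.
Diaminopimelate is present, so QilV is active.
Xylulose is absent, so GixK is active.
With repressor GixK bound, *fenA* is not transcribed.
So FenA is not produced.
With no repressor bound, *mibJ* is transcribed.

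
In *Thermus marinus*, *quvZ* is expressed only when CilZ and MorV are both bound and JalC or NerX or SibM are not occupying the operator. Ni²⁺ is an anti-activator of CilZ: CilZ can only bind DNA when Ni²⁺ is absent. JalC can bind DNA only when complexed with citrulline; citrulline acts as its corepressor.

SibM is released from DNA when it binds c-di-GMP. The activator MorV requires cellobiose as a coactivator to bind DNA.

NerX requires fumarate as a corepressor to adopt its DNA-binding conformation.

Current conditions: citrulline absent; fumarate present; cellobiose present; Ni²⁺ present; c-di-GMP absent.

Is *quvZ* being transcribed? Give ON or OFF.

OFF

Ni²⁺ is present, so CilZ is inactive.
Cellobiose is present, so MorV is active.
Citrulline is absent, so JalC is inactive.
Fumarate is present, so NerX is active.
c-di-GMP is absent, so SibM is active.
With repressor NerX bound, *quvZ* is not transcribed.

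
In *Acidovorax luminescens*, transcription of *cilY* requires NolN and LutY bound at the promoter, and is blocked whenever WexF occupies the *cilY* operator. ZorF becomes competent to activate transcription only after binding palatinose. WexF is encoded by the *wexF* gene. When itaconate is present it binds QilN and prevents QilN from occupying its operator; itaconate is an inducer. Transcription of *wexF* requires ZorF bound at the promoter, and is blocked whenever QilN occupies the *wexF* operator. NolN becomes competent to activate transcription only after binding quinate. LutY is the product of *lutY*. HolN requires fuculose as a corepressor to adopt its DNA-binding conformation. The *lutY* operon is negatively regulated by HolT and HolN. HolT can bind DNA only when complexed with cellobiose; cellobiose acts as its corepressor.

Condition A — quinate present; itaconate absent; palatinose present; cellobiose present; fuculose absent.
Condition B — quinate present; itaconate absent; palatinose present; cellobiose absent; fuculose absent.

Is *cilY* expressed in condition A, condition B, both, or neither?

B only

Condition A:
Quinate is present, so NolN is active.
Itaconate is absent, so QilN is active.
Palatinose is present, so ZorF is active.
With repressor QilN bound, *wexF* is not transcribed.
So WexF is not produced.
Cellobiose is present, so HolT is active.
Fuculose is absent, so HolN is inactive.
With repressor HolT bound, *lutY* is not transcribed.
So LutY is not produced.
Required activator LutY is absent, so *cilY* is not transcribed.
→ *cilY* is OFF in A.
Condition B:
Quinate is present, so NolN is active.
Itaconate is absent, so QilN is active.
Palatinose is present, so ZorF is active.
With repressor QilN bound, *wexF* is not transcribed.
So WexF is not produced.
Cellobiose is absent, so HolT is inactive.
Fuculose is absent, so HolN is inactive.
With no repressor bound, *lutY* is transcribed.
So LutY is produced and active.
No repressor is bound and NolN and LutY are active, so *cilY* is transcribed.
→ *cilY* is ON in B.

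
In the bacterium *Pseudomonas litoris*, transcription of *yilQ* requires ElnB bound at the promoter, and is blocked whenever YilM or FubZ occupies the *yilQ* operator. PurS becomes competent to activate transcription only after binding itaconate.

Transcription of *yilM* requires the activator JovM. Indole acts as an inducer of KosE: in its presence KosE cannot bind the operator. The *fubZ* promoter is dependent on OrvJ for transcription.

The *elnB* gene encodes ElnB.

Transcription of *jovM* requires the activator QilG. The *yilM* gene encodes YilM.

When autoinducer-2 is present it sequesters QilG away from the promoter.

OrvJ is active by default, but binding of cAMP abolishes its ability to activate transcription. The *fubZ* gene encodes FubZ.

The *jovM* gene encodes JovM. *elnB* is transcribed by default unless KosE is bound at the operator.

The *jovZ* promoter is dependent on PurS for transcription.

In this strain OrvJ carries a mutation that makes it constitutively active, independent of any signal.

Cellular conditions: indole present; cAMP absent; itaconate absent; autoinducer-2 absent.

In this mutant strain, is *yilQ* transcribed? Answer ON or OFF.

Autoinducer-2 is absent, so QilG is active.
No repressor is bound and QilG is active, so *jovM* is transcribed.
So JovM is produced and active.
No repressor is bound and JovM is active, so *yilM* is transcribed.
So YilM is produced and active.
OrvJ is constitutively active in this strain.
No repressor is bound and OrvJ is active, so *fubZ* is transcribed.
So FubZ is produced and active.
Indole is present, so KosE is inactive.
With no repressor bound, *elnB* is transcribed.
So ElnB is produced and active.
With repressor YilM bound, *yilQ* is not transcribed.

OFF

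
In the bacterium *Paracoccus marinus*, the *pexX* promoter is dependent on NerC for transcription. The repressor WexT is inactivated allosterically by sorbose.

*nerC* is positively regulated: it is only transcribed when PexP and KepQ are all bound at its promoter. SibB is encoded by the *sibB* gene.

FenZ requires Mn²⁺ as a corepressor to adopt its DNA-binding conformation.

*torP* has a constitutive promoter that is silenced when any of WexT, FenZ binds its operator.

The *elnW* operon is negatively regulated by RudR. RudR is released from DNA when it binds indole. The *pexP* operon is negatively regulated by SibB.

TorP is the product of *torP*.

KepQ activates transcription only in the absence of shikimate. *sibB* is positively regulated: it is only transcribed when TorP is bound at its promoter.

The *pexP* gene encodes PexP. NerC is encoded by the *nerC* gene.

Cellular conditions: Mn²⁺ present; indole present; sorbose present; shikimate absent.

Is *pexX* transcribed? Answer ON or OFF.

Sorbose is present, so WexT is inactive.
Mn²⁺ is present, so FenZ is active.
With repressor FenZ bound, *torP* is not transcribed.
So TorP is not produced.
Required activator TorP is absent, so *sibB* is not transcribed.
So SibB is not produced.
With no repressor bound, *pexP* is transcribed.
So PexP is produced and active.
Shikimate is absent, so KepQ is active.
No repressor is bound and PexP and KepQ are active, so *nerC* is transcribed.
So NerC is produced and active.
No repressor is bound and NerC is active, so *pexX* is transcribed.

ON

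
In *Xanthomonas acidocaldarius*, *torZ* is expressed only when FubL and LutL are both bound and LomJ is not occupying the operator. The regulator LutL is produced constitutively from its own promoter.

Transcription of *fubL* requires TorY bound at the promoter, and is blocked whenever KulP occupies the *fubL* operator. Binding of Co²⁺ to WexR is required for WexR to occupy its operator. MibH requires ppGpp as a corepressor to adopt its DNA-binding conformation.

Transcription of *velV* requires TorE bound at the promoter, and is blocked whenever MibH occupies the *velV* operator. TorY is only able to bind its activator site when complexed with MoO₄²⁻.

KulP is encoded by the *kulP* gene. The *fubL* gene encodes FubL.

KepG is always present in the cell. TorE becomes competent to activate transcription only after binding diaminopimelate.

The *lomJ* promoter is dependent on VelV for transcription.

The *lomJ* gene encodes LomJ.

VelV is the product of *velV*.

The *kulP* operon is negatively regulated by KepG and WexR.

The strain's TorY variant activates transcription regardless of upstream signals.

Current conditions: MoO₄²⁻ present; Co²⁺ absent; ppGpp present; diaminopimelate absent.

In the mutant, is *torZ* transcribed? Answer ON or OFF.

KepG is produced constitutively and is active.
Co²⁺ is absent, so WexR is inactive.
With repressor KepG bound, *kulP* is not transcribed.
So KulP is not produced.
TorY is constitutively active in this strain.
No repressor is bound and TorY is active, so *fubL* is transcribed.
So FubL is produced and active.
Diaminopimelate is absent, so TorE is inactive.
ppGpp is present, so MibH is active.
With repressor MibH bound, *velV* is not transcribed.
So VelV is not produced.
Required activator VelV is absent, so *lomJ* is not transcribed.
So LomJ is not produced.
LutL is produced constitutively and is active.
No repressor is bound and FubL and LutL are active, so *torZ* is transcribed.

ON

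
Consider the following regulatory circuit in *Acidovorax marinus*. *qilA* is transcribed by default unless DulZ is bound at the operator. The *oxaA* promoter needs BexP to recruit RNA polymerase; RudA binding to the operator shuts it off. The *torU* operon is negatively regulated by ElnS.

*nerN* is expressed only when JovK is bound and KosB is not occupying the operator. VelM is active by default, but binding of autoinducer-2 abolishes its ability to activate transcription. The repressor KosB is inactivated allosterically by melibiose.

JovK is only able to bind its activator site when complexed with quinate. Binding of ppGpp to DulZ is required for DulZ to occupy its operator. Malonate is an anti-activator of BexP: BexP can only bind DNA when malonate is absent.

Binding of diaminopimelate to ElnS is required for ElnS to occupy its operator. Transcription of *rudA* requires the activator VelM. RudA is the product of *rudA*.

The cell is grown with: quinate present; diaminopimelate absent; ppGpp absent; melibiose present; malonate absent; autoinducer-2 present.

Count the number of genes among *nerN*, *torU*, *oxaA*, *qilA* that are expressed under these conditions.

Melibiose is present, so KosB is inactive.
Quinate is present, so JovK is active.
No repressor is bound and JovK is active, so *nerN* is transcribed.
→ *nerN* is ON.
Diaminopimelate is absent, so ElnS is inactive.
With no repressor bound, *torU* is transcribed.
→ *torU* is ON.
Autoinducer-2 is present, so VelM is inactive.
Required activator VelM is absent, so *rudA* is not transcribed.
So RudA is not produced.
Malonate is absent, so BexP is active.
No repressor is bound and BexP is active, so *oxaA* is transcribed.
→ *oxaA* is ON.
ppGpp is absent, so DulZ is inactive.
With no repressor bound, *qilA* is transcribed.
→ *qilA* is ON.
4 of the 4 genes are transcribed.

4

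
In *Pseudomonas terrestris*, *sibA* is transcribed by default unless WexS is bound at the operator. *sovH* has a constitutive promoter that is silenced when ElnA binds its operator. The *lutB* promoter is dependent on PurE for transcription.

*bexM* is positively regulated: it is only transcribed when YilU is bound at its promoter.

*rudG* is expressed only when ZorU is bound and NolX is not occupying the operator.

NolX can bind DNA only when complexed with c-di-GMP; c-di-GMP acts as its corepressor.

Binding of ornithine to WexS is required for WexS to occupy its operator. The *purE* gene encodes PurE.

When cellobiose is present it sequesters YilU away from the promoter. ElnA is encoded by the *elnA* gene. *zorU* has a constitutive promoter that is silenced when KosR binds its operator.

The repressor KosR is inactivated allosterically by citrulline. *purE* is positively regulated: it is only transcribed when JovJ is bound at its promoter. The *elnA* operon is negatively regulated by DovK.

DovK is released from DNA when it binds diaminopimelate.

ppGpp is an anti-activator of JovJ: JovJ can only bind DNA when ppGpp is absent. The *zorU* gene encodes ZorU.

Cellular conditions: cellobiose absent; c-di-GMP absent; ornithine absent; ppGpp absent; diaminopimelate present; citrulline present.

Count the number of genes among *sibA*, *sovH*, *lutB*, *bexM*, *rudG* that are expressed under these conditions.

Ornithine is absent, so WexS is inactive.
With no repressor bound, *sibA* is transcribed.
→ *sibA* is ON.
Diaminopimelate is present, so DovK is inactive.
With no repressor bound, *elnA* is transcribed.
So ElnA is produced and active.
With repressor ElnA bound, *sovH* is not transcribed.
→ *sovH* is OFF.
ppGpp is absent, so JovJ is active.
No repressor is bound and JovJ is active, so *purE* is transcribed.
So PurE is produced and active.
No repressor is bound and PurE is active, so *lutB* is transcribed.
→ *lutB* is ON.
Cellobiose is absent, so YilU is active.
No repressor is bound and YilU is active, so *bexM* is transcribed.
→ *bexM* is ON.
c-di-GMP is absent, so NolX is inactive.
Citrulline is present, so KosR is inactive.
With no repressor bound, *zorU* is transcribed.
So ZorU is produced and active.
No repressor is bound and ZorU is active, so *rudG* is transcribed.
→ *rudG* is ON.
4 of the 5 genes are transcribed.

4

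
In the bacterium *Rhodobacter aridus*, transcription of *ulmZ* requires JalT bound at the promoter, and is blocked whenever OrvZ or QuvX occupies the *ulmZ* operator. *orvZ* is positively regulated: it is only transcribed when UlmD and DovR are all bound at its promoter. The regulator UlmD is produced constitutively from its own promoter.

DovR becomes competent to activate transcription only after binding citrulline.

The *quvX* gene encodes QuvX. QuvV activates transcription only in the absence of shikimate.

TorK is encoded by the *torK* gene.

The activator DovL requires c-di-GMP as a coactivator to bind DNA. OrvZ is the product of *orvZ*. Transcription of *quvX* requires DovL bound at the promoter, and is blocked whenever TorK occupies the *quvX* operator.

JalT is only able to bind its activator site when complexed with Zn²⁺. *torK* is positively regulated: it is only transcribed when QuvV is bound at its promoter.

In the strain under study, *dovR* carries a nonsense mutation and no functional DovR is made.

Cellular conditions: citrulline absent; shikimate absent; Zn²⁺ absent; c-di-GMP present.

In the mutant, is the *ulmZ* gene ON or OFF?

Zn²⁺ is absent, so JalT is inactive.
UlmD is produced constitutively and is active.
DovR is non-functional in this strain, so it has no effect.
Required activator DovR is absent, so *orvZ* is not transcribed.
So OrvZ is not produced.
Shikimate is absent, so QuvV is active.
No repressor is bound and QuvV is active, so *torK* is transcribed.
So TorK is produced and active.
c-di-GMP is present, so DovL is active.
With repressor TorK bound, *quvX* is not transcribed.
So QuvX is not produced.
Required activator JalT is absent, so *ulmZ* is not transcribed.

OFF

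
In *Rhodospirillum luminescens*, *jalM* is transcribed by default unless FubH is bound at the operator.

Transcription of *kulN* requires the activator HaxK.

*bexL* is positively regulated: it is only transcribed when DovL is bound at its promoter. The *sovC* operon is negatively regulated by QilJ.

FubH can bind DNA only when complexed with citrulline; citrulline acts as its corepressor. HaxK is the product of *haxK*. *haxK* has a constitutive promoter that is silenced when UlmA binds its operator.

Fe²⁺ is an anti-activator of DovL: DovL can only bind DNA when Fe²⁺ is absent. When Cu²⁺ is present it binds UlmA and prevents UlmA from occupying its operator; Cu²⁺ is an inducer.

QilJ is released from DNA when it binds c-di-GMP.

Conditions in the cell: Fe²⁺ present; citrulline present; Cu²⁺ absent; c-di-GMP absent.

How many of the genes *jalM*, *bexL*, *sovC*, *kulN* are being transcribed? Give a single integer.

0

Citrulline is present, so FubH is active.
With repressor FubH bound, *jalM* is not transcribed.
→ *jalM* is OFF.
Fe²⁺ is present, so DovL is inactive.
Required activator DovL is absent, so *bexL* is not transcribed.
→ *bexL* is OFF.
c-di-GMP is absent, so QilJ is active.
With repressor QilJ bound, *sovC* is not transcribed.
→ *sovC* is OFF.
Cu²⁺ is absent, so UlmA is active.
With repressor UlmA bound, *haxK* is not transcribed.
So HaxK is not produced.
Required activator HaxK is absent, so *kulN* is not transcribed.
→ *kulN* is OFF.
0 of the 4 genes are transcribed.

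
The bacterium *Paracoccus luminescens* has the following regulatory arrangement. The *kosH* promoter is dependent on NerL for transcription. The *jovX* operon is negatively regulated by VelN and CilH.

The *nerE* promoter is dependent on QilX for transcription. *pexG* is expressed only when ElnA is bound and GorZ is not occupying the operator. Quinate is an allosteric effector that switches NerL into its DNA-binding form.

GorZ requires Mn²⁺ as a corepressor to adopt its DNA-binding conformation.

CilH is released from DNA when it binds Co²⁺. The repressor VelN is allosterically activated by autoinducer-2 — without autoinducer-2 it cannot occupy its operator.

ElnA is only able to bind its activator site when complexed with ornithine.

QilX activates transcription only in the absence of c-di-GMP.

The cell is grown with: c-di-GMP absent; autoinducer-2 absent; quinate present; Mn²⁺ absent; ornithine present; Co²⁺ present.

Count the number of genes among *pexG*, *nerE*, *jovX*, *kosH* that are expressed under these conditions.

Ornithine is present, so ElnA is active.
Mn²⁺ is absent, so GorZ is inactive.
No repressor is bound and ElnA is active, so *pexG* is transcribed.
→ *pexG* is ON.
c-di-GMP is absent, so QilX is active.
No repressor is bound and QilX is active, so *nerE* is transcribed.
→ *nerE* is ON.
Autoinducer-2 is absent, so VelN is inactive.
Co²⁺ is present, so CilH is inactive.
With no repressor bound, *jovX* is transcribed.
→ *jovX* is ON.
Quinate is present, so NerL is active.
No repressor is bound and NerL is active, so *kosH* is transcribed.
→ *kosH* is ON.
4 of the 4 genes are transcribed.

4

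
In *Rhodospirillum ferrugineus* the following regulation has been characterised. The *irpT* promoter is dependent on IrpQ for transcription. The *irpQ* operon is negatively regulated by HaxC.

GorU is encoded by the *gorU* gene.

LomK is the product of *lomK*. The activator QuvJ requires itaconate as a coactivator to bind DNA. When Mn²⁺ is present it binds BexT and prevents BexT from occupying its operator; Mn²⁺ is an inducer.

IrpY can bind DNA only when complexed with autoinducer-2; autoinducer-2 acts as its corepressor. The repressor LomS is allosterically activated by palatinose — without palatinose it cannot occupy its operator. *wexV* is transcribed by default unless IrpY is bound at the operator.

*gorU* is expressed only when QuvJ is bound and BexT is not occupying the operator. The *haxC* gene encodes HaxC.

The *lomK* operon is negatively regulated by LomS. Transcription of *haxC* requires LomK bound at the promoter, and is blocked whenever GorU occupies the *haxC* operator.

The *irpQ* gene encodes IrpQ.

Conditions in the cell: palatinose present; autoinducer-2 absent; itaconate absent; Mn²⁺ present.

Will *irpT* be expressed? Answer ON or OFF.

Palatinose is present, so LomS is active.
With repressor LomS bound, *lomK* is not transcribed.
So LomK is not produced.
Mn²⁺ is present, so BexT is inactive.
Itaconate is absent, so QuvJ is inactive.
Required activator QuvJ is absent, so *gorU* is not transcribed.
So GorU is not produced.
Required activator LomK is absent, so *haxC* is not transcribed.
So HaxC is not produced.
With no repressor bound, *irpQ* is transcribed.
So IrpQ is produced and active.
No repressor is bound and IrpQ is active, so *irpT* is transcribed.

ON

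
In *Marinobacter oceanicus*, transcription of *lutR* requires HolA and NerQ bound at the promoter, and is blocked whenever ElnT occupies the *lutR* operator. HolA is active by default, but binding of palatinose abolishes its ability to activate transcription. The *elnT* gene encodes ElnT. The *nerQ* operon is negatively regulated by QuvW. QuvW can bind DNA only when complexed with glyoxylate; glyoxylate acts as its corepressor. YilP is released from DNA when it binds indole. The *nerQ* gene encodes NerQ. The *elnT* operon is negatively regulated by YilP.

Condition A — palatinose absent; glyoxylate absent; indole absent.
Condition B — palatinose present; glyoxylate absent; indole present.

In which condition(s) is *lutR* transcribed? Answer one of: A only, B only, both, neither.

A only

Condition A:
Palatinose is absent, so HolA is active.
Glyoxylate is absent, so QuvW is inactive.
With no repressor bound, *nerQ* is transcribed.
So NerQ is produced and active.
Indole is absent, so YilP is active.
With repressor YilP bound, *elnT* is not transcribed.
So ElnT is not produced.
No repressor is bound and HolA and NerQ are active, so *lutR* is transcribed.
→ *lutR* is ON in A.
Condition B:
Palatinose is present, so HolA is inactive.
Glyoxylate is absent, so QuvW is inactive.
With no repressor bound, *nerQ* is transcribed.
So NerQ is produced and active.
Indole is present, so YilP is inactive.
With no repressor bound, *elnT* is transcribed.
So ElnT is produced and active.
With repressor ElnT bound, *lutR* is not transcribed.
→ *lutR* is OFF in B.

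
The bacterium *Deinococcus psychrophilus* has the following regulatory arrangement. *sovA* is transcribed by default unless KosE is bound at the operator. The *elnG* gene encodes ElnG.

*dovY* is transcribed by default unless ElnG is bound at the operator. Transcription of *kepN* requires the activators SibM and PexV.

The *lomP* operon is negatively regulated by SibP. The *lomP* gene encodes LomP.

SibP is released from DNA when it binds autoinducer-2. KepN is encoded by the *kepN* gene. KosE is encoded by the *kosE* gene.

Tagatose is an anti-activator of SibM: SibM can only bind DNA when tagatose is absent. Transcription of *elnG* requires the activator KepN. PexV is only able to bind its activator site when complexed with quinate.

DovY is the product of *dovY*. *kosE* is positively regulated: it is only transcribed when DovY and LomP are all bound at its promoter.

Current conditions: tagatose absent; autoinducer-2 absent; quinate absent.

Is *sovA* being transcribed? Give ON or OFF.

Tagatose is absent, so SibM is active.
Quinate is absent, so PexV is inactive.
Required activator PexV is absent, so *kepN* is not transcribed.
So KepN is not produced.
Required activator KepN is absent, so *elnG* is not transcribed.
So ElnG is not produced.
With no repressor bound, *dovY* is transcribed.
So DovY is produced and active.
Autoinducer-2 is absent, so SibP is active.
With repressor SibP bound, *lomP* is not transcribed.
So LomP is not produced.
Required activator LomP is absent, so *kosE* is not transcribed.
So KosE is not produced.
With no repressor bound, *sovA* is transcribed.

ON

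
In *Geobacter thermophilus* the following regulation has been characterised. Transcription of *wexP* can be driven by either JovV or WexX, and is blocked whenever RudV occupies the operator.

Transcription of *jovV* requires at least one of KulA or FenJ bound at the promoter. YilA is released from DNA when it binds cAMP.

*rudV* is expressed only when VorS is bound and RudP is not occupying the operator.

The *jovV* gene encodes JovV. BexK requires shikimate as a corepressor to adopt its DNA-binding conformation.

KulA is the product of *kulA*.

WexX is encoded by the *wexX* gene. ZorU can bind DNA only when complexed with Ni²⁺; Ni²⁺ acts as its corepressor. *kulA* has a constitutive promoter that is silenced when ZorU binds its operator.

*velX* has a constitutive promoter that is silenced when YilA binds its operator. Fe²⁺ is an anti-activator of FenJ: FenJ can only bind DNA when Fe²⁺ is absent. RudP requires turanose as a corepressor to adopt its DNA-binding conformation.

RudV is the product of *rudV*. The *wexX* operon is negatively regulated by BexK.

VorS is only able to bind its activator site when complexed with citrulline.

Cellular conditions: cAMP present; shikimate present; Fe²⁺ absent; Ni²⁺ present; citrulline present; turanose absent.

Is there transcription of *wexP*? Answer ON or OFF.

Citrulline is present, so VorS is active.
Turanose is absent, so RudP is inactive.
No repressor is bound and VorS is active, so *rudV* is transcribed.
So RudV is produced and active.
Ni²⁺ is present, so ZorU is active.
With repressor ZorU bound, *kulA* is not transcribed.
So KulA is not produced.
Fe²⁺ is absent, so FenJ is active.
Activator FenJ is present, so *jovV* is transcribed.
So JovV is produced and active.
Shikimate is present, so BexK is active.
With repressor BexK bound, *wexX* is not transcribed.
So WexX is not produced.
With repressor RudV bound, *wexP* is not transcribed.

OFF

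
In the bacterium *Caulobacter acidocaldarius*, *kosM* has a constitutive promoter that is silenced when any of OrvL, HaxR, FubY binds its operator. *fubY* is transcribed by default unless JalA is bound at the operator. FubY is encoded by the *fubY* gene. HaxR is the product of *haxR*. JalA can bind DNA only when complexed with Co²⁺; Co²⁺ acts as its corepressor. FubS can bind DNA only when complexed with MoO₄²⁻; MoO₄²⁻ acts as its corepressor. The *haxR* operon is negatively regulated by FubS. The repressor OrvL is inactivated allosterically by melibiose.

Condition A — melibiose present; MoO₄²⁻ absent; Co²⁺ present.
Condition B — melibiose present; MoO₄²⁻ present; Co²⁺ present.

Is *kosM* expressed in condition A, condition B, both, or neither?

Condition A:
Melibiose is present, so OrvL is inactive.
MoO₄²⁻ is absent, so FubS is inactive.
With no repressor bound, *haxR* is transcribed.
So HaxR is produced and active.
Co²⁺ is present, so JalA is active.
With repressor JalA bound, *fubY* is not transcribed.
So FubY is not produced.
With repressor HaxR bound, *kosM* is not transcribed.
→ *kosM* is OFF in A.
Condition B:
Melibiose is present, so OrvL is inactive.
MoO₄²⁻ is present, so FubS is active.
With repressor FubS bound, *haxR* is not transcribed.
So HaxR is not produced.
Co²⁺ is present, so JalA is active.
With repressor JalA bound, *fubY* is not transcribed.
So FubY is not produced.
With no repressor bound, *kosM* is transcribed.
→ *kosM* is ON in B.

B only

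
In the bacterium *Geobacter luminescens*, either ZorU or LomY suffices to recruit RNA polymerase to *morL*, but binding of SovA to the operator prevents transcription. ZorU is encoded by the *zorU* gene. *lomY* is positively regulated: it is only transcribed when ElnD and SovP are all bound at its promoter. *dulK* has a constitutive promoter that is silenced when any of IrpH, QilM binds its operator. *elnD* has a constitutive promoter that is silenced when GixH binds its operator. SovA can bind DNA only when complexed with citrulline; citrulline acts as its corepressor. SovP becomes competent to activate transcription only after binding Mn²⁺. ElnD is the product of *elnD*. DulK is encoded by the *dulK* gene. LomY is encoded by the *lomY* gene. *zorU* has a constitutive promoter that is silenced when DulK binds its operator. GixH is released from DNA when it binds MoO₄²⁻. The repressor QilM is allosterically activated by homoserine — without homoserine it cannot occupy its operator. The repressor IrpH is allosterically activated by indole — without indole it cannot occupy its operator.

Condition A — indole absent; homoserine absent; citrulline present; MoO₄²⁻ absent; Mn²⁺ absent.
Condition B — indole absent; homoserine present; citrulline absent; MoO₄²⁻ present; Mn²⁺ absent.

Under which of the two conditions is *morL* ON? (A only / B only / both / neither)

Condition A:
Indole is absent, so IrpH is inactive.
Homoserine is absent, so QilM is inactive.
With no repressor bound, *dulK* is transcribed.
So DulK is produced and active.
With repressor DulK bound, *zorU* is not transcribed.
So ZorU is not produced.
Citrulline is present, so SovA is active.
MoO₄²⁻ is absent, so GixH is active.
With repressor GixH bound, *elnD* is not transcribed.
So ElnD is not produced.
Mn²⁺ is absent, so SovP is inactive.
Required activator ElnD is absent, so *lomY* is not transcribed.
So LomY is not produced.
With repressor SovA bound, *morL* is not transcribed.
→ *morL* is OFF in A.
Condition B:
Indole is absent, so IrpH is inactive.
Homoserine is present, so QilM is active.
With repressor QilM bound, *dulK* is not transcribed.
So DulK is not produced.
With no repressor bound, *zorU* is transcribed.
So ZorU is produced and active.
Citrulline is absent, so SovA is inactive.
MoO₄²⁻ is present, so GixH is inactive.
With no repressor bound, *elnD* is transcribed.
So ElnD is produced and active.
Mn²⁺ is absent, so SovP is inactive.
Required activator SovP is absent, so *lomY* is not transcribed.
So LomY is not produced.
Activator ZorU is present, so *morL* is transcribed.
→ *morL* is ON in B.

B only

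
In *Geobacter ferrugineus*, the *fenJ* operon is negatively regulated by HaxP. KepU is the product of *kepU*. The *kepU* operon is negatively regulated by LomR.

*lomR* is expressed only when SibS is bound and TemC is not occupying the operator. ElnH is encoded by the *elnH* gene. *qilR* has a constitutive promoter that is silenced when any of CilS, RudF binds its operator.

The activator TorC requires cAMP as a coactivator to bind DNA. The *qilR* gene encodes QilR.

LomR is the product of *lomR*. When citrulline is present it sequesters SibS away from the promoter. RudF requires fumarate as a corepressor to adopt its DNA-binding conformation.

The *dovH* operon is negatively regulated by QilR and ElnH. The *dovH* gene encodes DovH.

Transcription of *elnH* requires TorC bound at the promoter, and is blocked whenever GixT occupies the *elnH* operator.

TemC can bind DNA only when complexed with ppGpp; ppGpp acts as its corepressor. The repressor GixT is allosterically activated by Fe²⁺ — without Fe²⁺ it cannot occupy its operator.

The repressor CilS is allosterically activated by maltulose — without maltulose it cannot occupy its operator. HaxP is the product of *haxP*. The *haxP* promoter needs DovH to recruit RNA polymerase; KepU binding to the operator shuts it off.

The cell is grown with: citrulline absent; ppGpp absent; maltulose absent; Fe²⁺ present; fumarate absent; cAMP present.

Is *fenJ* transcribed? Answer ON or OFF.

ON

Maltulose is absent, so CilS is inactive.
Fumarate is absent, so RudF is inactive.
With no repressor bound, *qilR* is transcribed.
So QilR is produced and active.
Fe²⁺ is present, so GixT is active.
cAMP is present, so TorC is active.
With repressor GixT bound, *elnH* is not transcribed.
So ElnH is not produced.
With repressor QilR bound, *dovH* is not transcribed.
So DovH is not produced.
ppGpp is absent, so TemC is inactive.
Citrulline is absent, so SibS is active.
No repressor is bound and SibS is active, so *lomR* is transcribed.
So LomR is produced and active.
With repressor LomR bound, *kepU* is not transcribed.
So KepU is not produced.
Required activator DovH is absent, so *haxP* is not transcribed.
So HaxP is not produced.
With no repressor bound, *fenJ* is transcribed.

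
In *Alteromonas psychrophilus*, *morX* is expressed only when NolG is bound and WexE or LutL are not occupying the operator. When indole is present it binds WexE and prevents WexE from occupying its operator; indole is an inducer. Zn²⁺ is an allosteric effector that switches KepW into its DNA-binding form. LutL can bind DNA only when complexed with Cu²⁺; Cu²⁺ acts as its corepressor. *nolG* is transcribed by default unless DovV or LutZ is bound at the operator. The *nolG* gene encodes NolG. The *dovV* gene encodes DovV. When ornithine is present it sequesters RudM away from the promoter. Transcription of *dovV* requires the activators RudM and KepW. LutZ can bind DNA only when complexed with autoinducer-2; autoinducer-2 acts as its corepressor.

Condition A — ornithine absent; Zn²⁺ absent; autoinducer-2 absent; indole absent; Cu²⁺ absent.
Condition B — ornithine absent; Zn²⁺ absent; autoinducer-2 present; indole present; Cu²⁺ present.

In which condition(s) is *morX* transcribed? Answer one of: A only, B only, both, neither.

neither

Condition A:
Ornithine is absent, so RudM is active.
Zn²⁺ is absent, so KepW is inactive.
Required activator KepW is absent, so *dovV* is not transcribed.
So DovV is not produced.
Autoinducer-2 is absent, so LutZ is inactive.
With no repressor bound, *nolG* is transcribed.
So NolG is produced and active.
Indole is absent, so WexE is active.
Cu²⁺ is absent, so LutL is inactive.
With repressor WexE bound, *morX* is not transcribed.
→ *morX* is OFF in A.
Condition B:
Ornithine is absent, so RudM is active.
Zn²⁺ is absent, so KepW is inactive.
Required activator KepW is absent, so *dovV* is not transcribed.
So DovV is not produced.
Autoinducer-2 is present, so LutZ is active.
With repressor LutZ bound, *nolG* is not transcribed.
So NolG is not produced.
Indole is present, so WexE is inactive.
Cu²⁺ is present, so LutL is active.
With repressor LutL bound, *morX* is not transcribed.
→ *morX* is OFF in B.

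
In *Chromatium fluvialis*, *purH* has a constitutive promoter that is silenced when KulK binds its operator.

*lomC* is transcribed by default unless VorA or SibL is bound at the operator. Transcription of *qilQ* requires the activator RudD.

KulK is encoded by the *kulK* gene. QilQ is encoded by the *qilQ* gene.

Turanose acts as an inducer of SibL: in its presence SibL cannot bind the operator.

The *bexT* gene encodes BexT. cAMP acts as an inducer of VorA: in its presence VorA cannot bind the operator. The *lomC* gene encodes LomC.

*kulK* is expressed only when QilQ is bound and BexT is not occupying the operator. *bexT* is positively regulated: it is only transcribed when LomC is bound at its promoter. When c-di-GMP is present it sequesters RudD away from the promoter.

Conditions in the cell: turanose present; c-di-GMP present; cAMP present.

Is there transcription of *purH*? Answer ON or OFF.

cAMP is present, so VorA is inactive.
Turanose is present, so SibL is inactive.
With no repressor bound, *lomC* is transcribed.
So LomC is produced and active.
No repressor is bound and LomC is active, so *bexT* is transcribed.
So BexT is produced and active.
c-di-GMP is present, so RudD is inactive.
Required activator RudD is absent, so *qilQ* is not transcribed.
So QilQ is not produced.
With repressor BexT bound, *kulK* is not transcribed.
So KulK is not produced.
With no repressor bound, *purH* is transcribed.

ON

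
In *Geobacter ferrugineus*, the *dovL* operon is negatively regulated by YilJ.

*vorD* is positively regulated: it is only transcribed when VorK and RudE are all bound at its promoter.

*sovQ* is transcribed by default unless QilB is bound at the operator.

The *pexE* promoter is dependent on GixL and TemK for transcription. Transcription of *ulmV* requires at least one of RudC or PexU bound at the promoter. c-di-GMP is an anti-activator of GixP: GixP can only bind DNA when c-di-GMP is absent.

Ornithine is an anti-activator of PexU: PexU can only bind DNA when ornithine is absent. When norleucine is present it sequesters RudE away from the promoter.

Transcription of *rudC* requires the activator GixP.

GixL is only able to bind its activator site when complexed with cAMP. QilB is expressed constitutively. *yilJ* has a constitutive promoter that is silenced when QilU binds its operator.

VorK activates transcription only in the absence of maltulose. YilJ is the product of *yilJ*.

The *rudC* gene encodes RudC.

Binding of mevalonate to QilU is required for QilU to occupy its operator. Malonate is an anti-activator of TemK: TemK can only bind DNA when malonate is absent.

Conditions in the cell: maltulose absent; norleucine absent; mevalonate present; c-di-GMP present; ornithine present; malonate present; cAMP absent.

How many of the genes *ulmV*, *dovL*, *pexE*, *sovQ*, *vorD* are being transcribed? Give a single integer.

c-di-GMP is present, so GixP is inactive.
Required activator GixP is absent, so *rudC* is not transcribed.
So RudC is not produced.
Ornithine is present, so PexU is inactive.
No activator is available at the *ulmV* promoter, so *ulmV* is not transcribed.
→ *ulmV* is OFF.
Mevalonate is present, so QilU is active.
With repressor QilU bound, *yilJ* is not transcribed.
So YilJ is not produced.
With no repressor bound, *dovL* is transcribed.
→ *dovL* is ON.
cAMP is absent, so GixL is inactive.
Malonate is present, so TemK is inactive.
Required activator GixL is absent, so *pexE* is not transcribed.
→ *pexE* is OFF.
QilB is produced constitutively and is active.
With repressor QilB bound, *sovQ* is not transcribed.
→ *sovQ* is OFF.
Maltulose is absent, so VorK is active.
Norleucine is absent, so RudE is active.
No repressor is bound and VorK and RudE are active, so *vorD* is transcribed.
→ *vorD* is ON.
2 of the 5 genes are transcribed.

2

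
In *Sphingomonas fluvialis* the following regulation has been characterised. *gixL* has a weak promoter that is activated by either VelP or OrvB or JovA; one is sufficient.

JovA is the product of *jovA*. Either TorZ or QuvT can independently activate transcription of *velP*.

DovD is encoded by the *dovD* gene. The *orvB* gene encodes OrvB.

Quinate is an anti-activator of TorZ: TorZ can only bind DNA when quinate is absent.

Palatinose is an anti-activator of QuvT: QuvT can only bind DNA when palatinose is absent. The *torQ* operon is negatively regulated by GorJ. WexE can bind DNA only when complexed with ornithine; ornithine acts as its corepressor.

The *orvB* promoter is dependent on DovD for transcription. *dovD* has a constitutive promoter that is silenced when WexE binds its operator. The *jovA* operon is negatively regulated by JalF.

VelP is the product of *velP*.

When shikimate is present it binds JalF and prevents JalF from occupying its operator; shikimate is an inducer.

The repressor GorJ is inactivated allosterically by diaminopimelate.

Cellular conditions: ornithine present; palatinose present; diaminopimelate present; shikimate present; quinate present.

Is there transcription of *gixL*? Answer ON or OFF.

ON

Quinate is present, so TorZ is inactive.
Palatinose is present, so QuvT is inactive.
No activator is available at the *velP* promoter, so *velP* is not transcribed.
So VelP is not produced.
Ornithine is present, so WexE is active.
With repressor WexE bound, *dovD* is not transcribed.
So DovD is not produced.
Required activator DovD is absent, so *orvB* is not transcribed.
So OrvB is not produced.
Shikimate is present, so JalF is inactive.
With no repressor bound, *jovA* is transcribed.
So JovA is produced and active.
Activator JovA is present, so *gixL* is transcribed.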